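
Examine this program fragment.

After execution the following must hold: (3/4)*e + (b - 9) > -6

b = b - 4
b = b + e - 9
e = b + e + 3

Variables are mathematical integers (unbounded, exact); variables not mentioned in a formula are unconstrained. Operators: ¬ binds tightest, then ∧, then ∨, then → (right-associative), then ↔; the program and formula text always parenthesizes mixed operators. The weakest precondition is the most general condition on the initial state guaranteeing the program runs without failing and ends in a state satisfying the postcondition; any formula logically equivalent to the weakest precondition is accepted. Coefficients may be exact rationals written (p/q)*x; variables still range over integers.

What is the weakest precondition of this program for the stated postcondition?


Working backward. After the program, the postcondition (3/4)*e + (b - 9) > -6 must hold; in canonical form it is b + (3/4)*e > 3.
Before e := b + e + 3: (7/4)*b + (3/4)*e > 3/4
Before b := b + e - 9: (7/4)*b + (5/2)*e > 33/2
Before b := b - 4: (7/4)*b + (5/2)*e > 47/2
Answer: WP = (7/4)*b + (5/2)*e > 47/2


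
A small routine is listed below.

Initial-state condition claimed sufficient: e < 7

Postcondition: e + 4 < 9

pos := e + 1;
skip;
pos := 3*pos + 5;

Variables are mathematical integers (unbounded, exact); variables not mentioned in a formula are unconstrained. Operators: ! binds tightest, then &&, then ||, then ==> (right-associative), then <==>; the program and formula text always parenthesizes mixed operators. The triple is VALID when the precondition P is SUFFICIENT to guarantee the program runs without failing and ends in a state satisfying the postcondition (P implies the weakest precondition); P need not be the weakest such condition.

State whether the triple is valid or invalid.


Working backward. After the program, the postcondition e + 4 < 9 must hold; in canonical form it is e < 5.
Before pos := 3*pos + 5: e < 5
Before skip: e < 5
Before pos := e + 1: e < 5
The weakest precondition is e < 5.
Check whether e < 7 implies it.
Countermodel: at the initial state e = 5, the precondition holds but the weakest precondition fails.
Answer: invalid


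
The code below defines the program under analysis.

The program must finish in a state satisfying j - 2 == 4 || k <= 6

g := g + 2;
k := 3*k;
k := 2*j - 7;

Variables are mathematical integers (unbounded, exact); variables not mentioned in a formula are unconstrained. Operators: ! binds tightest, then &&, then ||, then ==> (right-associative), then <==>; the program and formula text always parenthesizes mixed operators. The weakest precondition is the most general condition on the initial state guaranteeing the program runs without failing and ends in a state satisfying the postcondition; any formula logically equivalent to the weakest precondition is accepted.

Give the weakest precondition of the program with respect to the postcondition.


Working backward. After the program, the postcondition j - 2 == 4 || k <= 6 must hold; in canonical form it is j == 6 || k <= 6.
Before k := 2*j - 7: j == 6 || 2*j <= 13
Before k := 3*k: j == 6 || 2*j <= 13
Before g := g + 2: j == 6 || 2*j <= 13
Answer: WP = j == 6 || 2*j <= 13


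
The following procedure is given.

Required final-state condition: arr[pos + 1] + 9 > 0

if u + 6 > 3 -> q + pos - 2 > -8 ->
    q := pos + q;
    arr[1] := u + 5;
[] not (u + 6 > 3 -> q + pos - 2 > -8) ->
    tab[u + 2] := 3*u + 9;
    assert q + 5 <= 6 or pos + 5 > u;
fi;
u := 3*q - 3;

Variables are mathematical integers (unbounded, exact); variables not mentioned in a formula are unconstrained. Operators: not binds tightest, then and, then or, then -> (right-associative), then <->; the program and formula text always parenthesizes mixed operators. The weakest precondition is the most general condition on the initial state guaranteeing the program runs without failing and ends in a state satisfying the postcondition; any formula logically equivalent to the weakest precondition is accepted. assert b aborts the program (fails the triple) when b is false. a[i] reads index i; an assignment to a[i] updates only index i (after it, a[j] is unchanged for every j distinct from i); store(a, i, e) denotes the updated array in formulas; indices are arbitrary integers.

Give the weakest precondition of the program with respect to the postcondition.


Working backward. After the program, the postcondition arr[pos + 1] + 9 > 0 must hold; in canonical form it is arr[pos + 1] > -9.
Before u := 3*q - 3: arr[pos + 1] > -9
Then branch requires store(arr, 1, u + 5)[pos + 1] > -9; else branch requires (q <= 1 or pos > u - 5) and arr[pos + 1] > -9.
Before the if: ((u > -3 -> pos + q > -6) -> store(arr, 1, u + 5)[pos + 1] > -9) and ((not (u > -3 -> pos + q > -6)) -> ((q <= 1 or pos > u - 5) and arr[pos + 1] > -9))
Answer: WP = ((u > -3 -> pos + q > -6) -> store(arr, 1, u + 5)[pos + 1] > -9) and ((not (u > -3 -> pos + q > -6)) -> ((q <= 1 or pos > u - 5) and arr[pos + 1] > -9))


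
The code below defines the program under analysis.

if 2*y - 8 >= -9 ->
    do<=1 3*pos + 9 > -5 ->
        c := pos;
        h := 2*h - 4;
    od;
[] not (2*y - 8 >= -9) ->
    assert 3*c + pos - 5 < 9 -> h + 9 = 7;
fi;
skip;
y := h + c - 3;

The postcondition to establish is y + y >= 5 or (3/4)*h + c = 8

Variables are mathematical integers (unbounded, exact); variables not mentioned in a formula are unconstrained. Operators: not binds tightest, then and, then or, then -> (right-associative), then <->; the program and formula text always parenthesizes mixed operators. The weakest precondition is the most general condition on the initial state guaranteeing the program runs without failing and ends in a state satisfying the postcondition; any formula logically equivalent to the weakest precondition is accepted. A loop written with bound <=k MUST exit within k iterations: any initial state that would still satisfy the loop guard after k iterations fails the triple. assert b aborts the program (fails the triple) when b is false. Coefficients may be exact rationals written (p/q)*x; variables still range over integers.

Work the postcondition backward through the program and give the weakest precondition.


Working backward. After the program, the postcondition y + y >= 5 or (3/4)*h + c = 8 must hold; in canonical form it is 2*y >= 5 or c + (3/4)*h = 8.
Before y := h + c - 3: 2*c + 2*h >= 11 or c + (3/4)*h = 8
Before skip: 2*c + 2*h >= 11 or c + (3/4)*h = 8
Then branch requires (3*pos > -14 -> ((not (3*pos > -14)) and (4*h + 2*pos >= 19 or (3/2)*h + pos = 11))) and ((not (3*pos > -14)) -> (2*c + 2*h >= 11 or c + (3/4)*h = 8)); else branch requires (3*c + pos < 14 -> h = -2) and (2*c + 2*h >= 11 or c + (3/4)*h = 8).
Before the if: (2*y >= -1 -> ((3*pos > -14 -> ((not (3*pos > -14)) and (4*h + 2*pos >= 19 or (3/2)*h + pos = 11))) and ((not (3*pos > -14)) -> (2*c + 2*h >= 11 or c + (3/4)*h = 8)))) and ((not (2*y >= -1)) -> ((3*c + pos < 14 -> h = -2) and (2*c + 2*h >= 11 or c + (3/4)*h = 8)))
Answer: WP = (2*y >= -1 -> ((3*pos > -14 -> ((not (3*pos > -14)) and (4*h + 2*pos >= 19 or (3/2)*h + pos = 11))) and ((not (3*pos > -14)) -> (2*c + 2*h >= 11 or c + (3/4)*h = 8)))) and ((not (2*y >= -1)) -> ((3*c + pos < 14 -> h = -2) and (2*c + 2*h >= 11 or c + (3/4)*h = 8)))


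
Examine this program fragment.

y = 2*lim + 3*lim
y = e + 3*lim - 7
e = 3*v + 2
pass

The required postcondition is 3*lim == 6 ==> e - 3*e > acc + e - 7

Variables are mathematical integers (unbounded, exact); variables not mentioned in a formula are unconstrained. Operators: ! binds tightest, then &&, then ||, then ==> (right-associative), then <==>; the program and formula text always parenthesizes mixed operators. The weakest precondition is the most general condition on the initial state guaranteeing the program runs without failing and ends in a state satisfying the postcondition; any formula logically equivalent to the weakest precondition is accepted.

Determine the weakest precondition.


Working backward. After the program, the postcondition 3*lim == 6 ==> e - 3*e > acc + e - 7 must hold; in canonical form it is 3*lim == 6 ==> acc + 3*e < 7.
Before skip: 3*lim == 6 ==> acc + 3*e < 7
Before e := 3*v + 2: 3*lim == 6 ==> acc + 9*v < 1
Before y := e + 3*lim - 7: 3*lim == 6 ==> acc + 9*v < 1
Before y := 2*lim + 3*lim: 3*lim == 6 ==> acc + 9*v < 1
Answer: WP = 3*lim == 6 ==> acc + 9*v < 1


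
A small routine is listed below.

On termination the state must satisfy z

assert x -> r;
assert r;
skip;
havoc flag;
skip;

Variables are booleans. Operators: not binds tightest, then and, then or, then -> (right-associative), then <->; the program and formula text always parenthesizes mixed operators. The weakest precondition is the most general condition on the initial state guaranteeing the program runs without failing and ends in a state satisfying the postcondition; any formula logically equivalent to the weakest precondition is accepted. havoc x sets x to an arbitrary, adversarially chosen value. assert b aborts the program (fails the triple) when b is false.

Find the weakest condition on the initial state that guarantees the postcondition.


Working backward. After the program, z must hold.
Before skip: z
Before havoc flag: z
Before skip: z
Before assert r: r and z
Before assert x -> r: (x -> r) and r and z
Answer: WP = (x -> r) and r and z


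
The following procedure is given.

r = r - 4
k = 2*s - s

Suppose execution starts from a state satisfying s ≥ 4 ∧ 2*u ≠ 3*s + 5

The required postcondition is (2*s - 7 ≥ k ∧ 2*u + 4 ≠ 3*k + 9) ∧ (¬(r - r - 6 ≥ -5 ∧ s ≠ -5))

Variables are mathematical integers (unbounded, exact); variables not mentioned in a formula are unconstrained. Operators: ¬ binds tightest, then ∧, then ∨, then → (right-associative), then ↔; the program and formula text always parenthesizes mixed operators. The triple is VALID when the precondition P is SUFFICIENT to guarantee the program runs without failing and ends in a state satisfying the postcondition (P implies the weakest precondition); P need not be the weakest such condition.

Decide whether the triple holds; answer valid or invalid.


Working backward. After the program, the postcondition (2*s - 7 ≥ k ∧ 2*u + 4 ≠ 3*k + 9) ∧ (¬(r - r - 6 ≥ -5 ∧ s ≠ -5)) must hold; in canonical form it is 2*s ≥ k + 7 ∧ 2*u ≠ 3*k + 5.
Before k := 2*s - s: s ≥ 7 ∧ 2*u ≠ 3*s + 5
Before r := r - 4: s ≥ 7 ∧ 2*u ≠ 3*s + 5
The weakest precondition is s ≥ 7 ∧ 2*u ≠ 3*s + 5.
Check whether s ≥ 4 ∧ 2*u ≠ 3*s + 5 implies it.
Countermodel: at the initial state s = 4, u = 9, the precondition holds but the weakest precondition fails.
Answer: invalid


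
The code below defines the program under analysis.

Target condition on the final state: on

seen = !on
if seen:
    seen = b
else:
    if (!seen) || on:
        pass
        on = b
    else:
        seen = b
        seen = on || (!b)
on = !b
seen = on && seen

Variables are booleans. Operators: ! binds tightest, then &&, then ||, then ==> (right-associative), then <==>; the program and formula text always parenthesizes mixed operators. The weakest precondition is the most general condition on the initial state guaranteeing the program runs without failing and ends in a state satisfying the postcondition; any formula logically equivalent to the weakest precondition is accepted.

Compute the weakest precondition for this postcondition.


Working backward. After the program, on must hold.
Before seen := on && seen: on
Before on := !b: !b
Then branch requires !b; else branch requires (((!seen) || on) ==> (!b)) && ((!((!seen) || on)) ==> (!b)).
Before the if: (seen ==> (!b)) && ((!seen) ==> ((((!seen) || on) ==> (!b)) && ((!((!seen) || on)) ==> (!b))))
Before seen := !on: ((!on) ==> (!b)) && (on ==> ((on ==> (!b)) && ((!on) ==> (!b))))
Answer: WP = ((!on) ==> (!b)) && (on ==> ((on ==> (!b)) && ((!on) ==> (!b))))


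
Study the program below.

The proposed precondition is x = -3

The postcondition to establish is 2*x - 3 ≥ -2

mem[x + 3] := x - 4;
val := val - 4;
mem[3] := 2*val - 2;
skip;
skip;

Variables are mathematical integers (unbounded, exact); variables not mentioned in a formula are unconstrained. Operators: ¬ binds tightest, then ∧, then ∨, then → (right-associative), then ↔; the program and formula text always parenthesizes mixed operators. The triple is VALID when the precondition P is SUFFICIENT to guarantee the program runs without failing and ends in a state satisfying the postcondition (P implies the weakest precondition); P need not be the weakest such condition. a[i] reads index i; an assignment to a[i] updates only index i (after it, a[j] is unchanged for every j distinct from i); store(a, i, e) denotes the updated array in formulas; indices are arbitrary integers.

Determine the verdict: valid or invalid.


Working backward. After the program, the postcondition 2*x - 3 ≥ -2 must hold; in canonical form it is 2*x ≥ 1.
Before skip: 2*x ≥ 1
Before skip: 2*x ≥ 1
Before mem[3] := 2*val - 2: 2*x ≥ 1
Before val := val - 4: 2*x ≥ 1
Before mem[x + 3] := x - 4: 2*x ≥ 1
The weakest precondition is 2*x ≥ 1.
Check whether x = -3 implies it.
Countermodel: at the initial state x = -3, the precondition holds but the weakest precondition fails.
Answer: invalid


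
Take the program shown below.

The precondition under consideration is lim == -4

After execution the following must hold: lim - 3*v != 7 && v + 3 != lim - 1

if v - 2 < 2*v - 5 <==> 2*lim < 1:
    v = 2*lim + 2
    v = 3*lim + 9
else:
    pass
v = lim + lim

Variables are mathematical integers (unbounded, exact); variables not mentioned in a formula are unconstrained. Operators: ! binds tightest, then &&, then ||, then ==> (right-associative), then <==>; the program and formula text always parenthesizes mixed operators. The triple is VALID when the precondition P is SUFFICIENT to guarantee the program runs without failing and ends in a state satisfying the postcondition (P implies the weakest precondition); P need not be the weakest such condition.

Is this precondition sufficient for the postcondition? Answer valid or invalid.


Working backward. After the program, the postcondition lim - 3*v != 7 && v + 3 != lim - 1 must hold; in canonical form it is lim != 3*v + 7 && v != lim - 4.
Before v := lim + lim: 5*lim != -7 && lim != -4
Then branch requires 5*lim != -7 && lim != -4; else branch requires 5*lim != -7 && lim != -4.
Before the if: ((v > 3 <==> 2*lim < 1) ==> (5*lim != -7 && lim != -4)) && ((!(v > 3 <==> 2*lim < 1)) ==> (5*lim != -7 && lim != -4))
The weakest precondition is ((v > 3 <==> 2*lim < 1) ==> (5*lim != -7 && lim != -4)) && ((!(v > 3 <==> 2*lim < 1)) ==> (5*lim != -7 && lim != -4)).
Check whether lim == -4 implies it.
Countermodel: at the initial state lim = -4, v = 0, the precondition holds but the weakest precondition fails.
Answer: invalid


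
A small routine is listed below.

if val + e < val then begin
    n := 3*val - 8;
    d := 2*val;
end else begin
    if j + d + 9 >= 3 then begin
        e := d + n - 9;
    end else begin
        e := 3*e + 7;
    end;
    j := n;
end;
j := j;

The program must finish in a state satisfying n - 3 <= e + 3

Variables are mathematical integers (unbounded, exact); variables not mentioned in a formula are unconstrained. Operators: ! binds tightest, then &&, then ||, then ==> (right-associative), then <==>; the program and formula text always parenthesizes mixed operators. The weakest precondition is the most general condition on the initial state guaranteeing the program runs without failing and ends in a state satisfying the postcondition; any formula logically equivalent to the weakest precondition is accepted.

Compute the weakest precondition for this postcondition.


Working backward. After the program, the postcondition n - 3 <= e + 3 must hold; in canonical form it is n <= e + 6.
Before j := j: n <= e + 6
Then branch requires 3*val <= e + 14; else branch requires (d + j >= -6 ==> d >= 3) && ((!(d + j >= -6)) ==> n <= 3*e + 13).
Before the if: (e < 0 ==> 3*val <= e + 14) && ((!(e < 0)) ==> ((d + j >= -6 ==> d >= 3) && ((!(d + j >= -6)) ==> n <= 3*e + 13)))
Answer: WP = (e < 0 ==> 3*val <= e + 14) && ((!(e < 0)) ==> ((d + j >= -6 ==> d >= 3) && ((!(d + j >= -6)) ==> n <= 3*e + 13)))


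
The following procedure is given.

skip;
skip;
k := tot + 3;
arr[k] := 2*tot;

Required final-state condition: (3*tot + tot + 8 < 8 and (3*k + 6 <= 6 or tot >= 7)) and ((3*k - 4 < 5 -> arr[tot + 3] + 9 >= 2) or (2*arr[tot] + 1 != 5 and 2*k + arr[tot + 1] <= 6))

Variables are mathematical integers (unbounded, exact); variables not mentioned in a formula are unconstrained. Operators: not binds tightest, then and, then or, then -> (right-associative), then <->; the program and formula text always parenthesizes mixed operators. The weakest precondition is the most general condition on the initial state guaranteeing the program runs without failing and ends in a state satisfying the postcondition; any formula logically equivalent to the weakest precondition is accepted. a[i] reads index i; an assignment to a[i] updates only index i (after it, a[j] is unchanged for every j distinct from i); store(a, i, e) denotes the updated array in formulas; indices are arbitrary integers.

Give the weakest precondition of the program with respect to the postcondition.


Working backward. After the program, the postcondition (3*tot + tot + 8 < 8 and (3*k + 6 <= 6 or tot >= 7)) and ((3*k - 4 < 5 -> arr[tot + 3] + 9 >= 2) or (2*arr[tot] + 1 != 5 and 2*k + arr[tot + 1] <= 6)) must hold; in canonical form it is 4*tot < 0 and (3*k <= 0 or tot >= 7) and ((3*k < 9 -> arr[tot + 3] >= -7) or (2*arr[tot] != 4 and arr[tot + 1] + 2*k <= 6)).
Before arr[k] := 2*tot: 4*tot < 0 and (3*k <= 0 or tot >= 7) and ((3*k < 9 -> store(arr, k, 2*tot)[tot + 3] >= -7) or (2*store(arr, k, 2*tot)[tot] != 4 and store(arr, k, 2*tot)[tot + 1] + 2*k <= 6))
Before k := tot + 3: 4*tot < 0 and (3*tot <= -9 or tot >= 7) and ((3*tot < 0 -> store(arr, tot + 3, 2*tot)[tot + 3] >= -7) or (2*store(arr, tot + 3, 2*tot)[tot] != 4 and store(arr, tot + 3, 2*tot)[tot + 1] + 2*tot <= 0))
Before skip: 4*tot < 0 and (3*tot <= -9 or tot >= 7) and ((3*tot < 0 -> store(arr, tot + 3, 2*tot)[tot + 3] >= -7) or (2*store(arr, tot + 3, 2*tot)[tot] != 4 and store(arr, tot + 3, 2*tot)[tot + 1] + 2*tot <= 0))
Before skip: 4*tot < 0 and (3*tot <= -9 or tot >= 7) and ((3*tot < 0 -> store(arr, tot + 3, 2*tot)[tot + 3] >= -7) or (2*store(arr, tot + 3, 2*tot)[tot] != 4 and store(arr, tot + 3, 2*tot)[tot + 1] + 2*tot <= 0))
Answer: WP = 4*tot < 0 and (3*tot <= -9 or tot >= 7) and ((3*tot < 0 -> store(arr, tot + 3, 2*tot)[tot + 3] >= -7) or (2*store(arr, tot + 3, 2*tot)[tot] != 4 and store(arr, tot + 3, 2*tot)[tot + 1] + 2*tot <= 0))


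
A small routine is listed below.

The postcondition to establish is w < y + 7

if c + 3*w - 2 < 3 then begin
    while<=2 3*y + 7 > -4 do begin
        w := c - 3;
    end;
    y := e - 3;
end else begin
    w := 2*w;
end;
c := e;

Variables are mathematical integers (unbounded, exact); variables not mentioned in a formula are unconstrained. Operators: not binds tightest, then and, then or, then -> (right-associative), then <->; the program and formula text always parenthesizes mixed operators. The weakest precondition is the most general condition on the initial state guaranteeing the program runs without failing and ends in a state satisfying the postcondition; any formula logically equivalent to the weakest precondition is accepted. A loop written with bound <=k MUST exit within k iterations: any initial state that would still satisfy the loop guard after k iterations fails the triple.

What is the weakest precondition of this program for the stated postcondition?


Working backward. After the program, w < y + 7 must hold.
Before c := e: w < y + 7
Then branch requires (3*y > -11 -> ((3*y > -11 -> ((not (3*y > -11)) and c < e + 7)) and ((not (3*y > -11)) -> c < e + 7))) and ((not (3*y > -11)) -> w < e + 4); else branch requires 2*w < y + 7.
Before the if: (c + 3*w < 5 -> ((3*y > -11 -> ((3*y > -11 -> ((not (3*y > -11)) and c < e + 7)) and ((not (3*y > -11)) -> c < e + 7))) and ((not (3*y > -11)) -> w < e + 4))) and ((not (c + 3*w < 5)) -> 2*w < y + 7)
Answer: WP = (c + 3*w < 5 -> ((3*y > -11 -> ((3*y > -11 -> ((not (3*y > -11)) and c < e + 7)) and ((not (3*y > -11)) -> c < e + 7))) and ((not (3*y > -11)) -> w < e + 4))) and ((not (c + 3*w < 5)) -> 2*w < y + 7)


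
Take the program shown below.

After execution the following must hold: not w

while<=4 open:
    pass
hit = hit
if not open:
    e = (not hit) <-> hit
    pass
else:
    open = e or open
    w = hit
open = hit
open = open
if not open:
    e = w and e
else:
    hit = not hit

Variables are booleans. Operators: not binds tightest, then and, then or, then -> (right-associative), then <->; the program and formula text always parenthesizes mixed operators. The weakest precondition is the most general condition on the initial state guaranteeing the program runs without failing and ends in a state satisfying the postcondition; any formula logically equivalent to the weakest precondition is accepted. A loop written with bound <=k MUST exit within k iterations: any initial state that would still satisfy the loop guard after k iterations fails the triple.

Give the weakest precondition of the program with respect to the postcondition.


Working backward. After the program, not w must hold.
Then branch requires not w; else branch requires not w.
Before the if: ((not open) -> (not w)) and (open -> (not w))
Before open := open: ((not open) -> (not w)) and (open -> (not w))
Before open := hit: ((not hit) -> (not w)) and (hit -> (not w))
Then branch requires ((not hit) -> (not w)) and (hit -> (not w)); else branch requires hit -> (not hit).
Before the if: ((not open) -> (((not hit) -> (not w)) and (hit -> (not w)))) and (open -> (hit -> (not hit)))
Before hit := hit: ((not open) -> (((not hit) -> (not w)) and (hit -> (not w)))) and (open -> (hit -> (not hit)))
Before the loop (bound <=4), unroll the exhaustion recursion (WP_0 = exit-now case; WP_j = one more guarded iteration, up to j = 4):
  WP_0: (not open) and ((not open) -> (((not hit) -> (not w)) and (hit -> (not w)))) and (open -> (hit -> (not hit)))
  WP_1: (open -> ((not open) and ((not open) -> (((not hit) -> (not w)) and (hit -> (not w)))) and (open -> (hit -> (not hit))))) and ((not open) -> (((not open) -> (((not hit) -> (not w)) and (hit -> (not w)))) and (open -> (hit -> (not hit)))))
  WP_2: (open -> ((open -> ((not open) and ((not open) -> (((not hit) -> (not w)) and (hit -> (not w)))) and (open -> (hit -> (not hit))))) and ((not open) -> (((not open) -> (((not hit) -> (not w)) and (hit -> (not w)))) and (open -> (hit -> (not hit))))))) and ((not open) -> (((not open) -> (((not hit) -> (not w)) and (hit -> (not w)))) and (open -> (hit -> (not hit)))))
  WP_3: (open -> ((open -> ((open -> ((not open) and ((not open) -> (((not hit) -> (not w)) and (hit -> (not w)))) and (open -> (hit -> (not hit))))) and ((not open) -> (((not open) -> (((not hit) -> (not w)) and (hit -> (not w)))) and (open -> (hit -> (not hit))))))) and ((not open) -> (((not open) -> (((not hit) -> (not w)) and (hit -> (not w)))) and (open -> (hit -> (not hit))))))) and ((not open) -> (((not open) -> (((not hit) -> (not w)) and (hit -> (not w)))) and (open -> (hit -> (not hit)))))
  WP_4: (open -> ((open -> ((open -> ((open -> ((not open) and ((not open) -> (((not hit) -> (not w)) and (hit -> (not w)))) and (open -> (hit -> (not hit))))) and ((not open) -> (((not open) -> (((not hit) -> (not w)) and (hit -> (not w)))) and (open -> (hit -> (not hit))))))) and ((not open) -> (((not open) -> (((not hit) -> (not w)) and (hit -> (not w)))) and (open -> (hit -> (not hit))))))) and ((not open) -> (((not open) -> (((not hit) -> (not w)) and (hit -> (not w)))) and (open -> (hit -> (not hit))))))) and ((not open) -> (((not open) -> (((not hit) -> (not w)) and (hit -> (not w)))) and (open -> (hit -> (not hit)))))
So before the loop: (open -> ((open -> ((open -> ((open -> ((not open) and ((not open) -> (((not hit) -> (not w)) and (hit -> (not w)))) and (open -> (hit -> (not hit))))) and ((not open) -> (((not open) -> (((not hit) -> (not w)) and (hit -> (not w)))) and (open -> (hit -> (not hit))))))) and ((not open) -> (((not open) -> (((not hit) -> (not w)) and (hit -> (not w)))) and (open -> (hit -> (not hit))))))) and ((not open) -> (((not open) -> (((not hit) -> (not w)) and (hit -> (not w)))) and (open -> (hit -> (not hit))))))) and ((not open) -> (((not open) -> (((not hit) -> (not w)) and (hit -> (not w)))) and (open -> (hit -> (not hit)))))
Answer: WP = (open -> ((open -> ((open -> ((open -> ((not open) and ((not open) -> (((not hit) -> (not w)) and (hit -> (not w)))) and (open -> (hit -> (not hit))))) and ((not open) -> (((not open) -> (((not hit) -> (not w)) and (hit -> (not w)))) and (open -> (hit -> (not hit))))))) and ((not open) -> (((not open) -> (((not hit) -> (not w)) and (hit -> (not w)))) and (open -> (hit -> (not hit))))))) and ((not open) -> (((not open) -> (((not hit) -> (not w)) and (hit -> (not w)))) and (open -> (hit -> (not hit))))))) and ((not open) -> (((not open) -> (((not hit) -> (not w)) and (hit -> (not w)))) and (open -> (hit -> (not hit)))))


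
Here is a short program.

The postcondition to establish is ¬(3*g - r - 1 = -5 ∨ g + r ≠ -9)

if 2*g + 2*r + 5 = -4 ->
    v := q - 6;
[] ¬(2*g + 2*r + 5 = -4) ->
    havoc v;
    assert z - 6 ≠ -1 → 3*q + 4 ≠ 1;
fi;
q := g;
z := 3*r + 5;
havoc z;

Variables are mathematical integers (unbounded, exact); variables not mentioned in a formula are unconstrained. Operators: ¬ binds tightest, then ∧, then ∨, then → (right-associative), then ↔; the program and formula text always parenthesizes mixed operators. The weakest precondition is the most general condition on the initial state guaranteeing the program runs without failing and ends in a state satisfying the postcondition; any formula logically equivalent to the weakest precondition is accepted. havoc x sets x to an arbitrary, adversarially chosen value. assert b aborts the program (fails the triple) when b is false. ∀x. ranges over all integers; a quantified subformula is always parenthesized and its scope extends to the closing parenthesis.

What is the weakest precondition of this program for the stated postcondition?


Working backward. After the program, the postcondition ¬(3*g - r - 1 = -5 ∨ g + r ≠ -9) must hold; in canonical form it is ¬(3*g = r - 4 ∨ g + r ≠ -9).
Before havoc z: ¬(3*g = r - 4 ∨ g + r ≠ -9)
Before z := 3*r + 5: ¬(3*g = r - 4 ∨ g + r ≠ -9)
Before q := g: ¬(3*g = r - 4 ∨ g + r ≠ -9)
Then branch requires ¬(3*g = r - 4 ∨ g + r ≠ -9); else branch requires (z ≠ 5 → 3*q ≠ -3) ∧ (¬(3*g = r - 4 ∨ g + r ≠ -9)).
Before the if: (2*g + 2*r = -9 → (¬(3*g = r - 4 ∨ g + r ≠ -9))) ∧ ((¬(2*g + 2*r = -9)) → ((z ≠ 5 → 3*q ≠ -3) ∧ (¬(3*g = r - 4 ∨ g + r ≠ -9))))
Answer: WP = (2*g + 2*r = -9 → (¬(3*g = r - 4 ∨ g + r ≠ -9))) ∧ ((¬(2*g + 2*r = -9)) → ((z ≠ 5 → 3*q ≠ -3) ∧ (¬(3*g = r - 4 ∨ g + r ≠ -9))))


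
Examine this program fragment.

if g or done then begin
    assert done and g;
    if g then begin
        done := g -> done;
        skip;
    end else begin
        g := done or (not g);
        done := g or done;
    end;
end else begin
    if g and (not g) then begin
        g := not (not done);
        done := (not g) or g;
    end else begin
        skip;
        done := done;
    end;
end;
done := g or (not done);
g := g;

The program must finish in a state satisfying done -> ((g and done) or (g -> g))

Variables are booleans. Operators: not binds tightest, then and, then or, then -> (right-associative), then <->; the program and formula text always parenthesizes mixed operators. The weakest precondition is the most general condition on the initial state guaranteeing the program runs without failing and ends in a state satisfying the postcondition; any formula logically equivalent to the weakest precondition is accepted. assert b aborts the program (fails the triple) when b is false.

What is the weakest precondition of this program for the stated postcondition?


Working backward. After the program, the postcondition done -> ((g and done) or (g -> g)) must hold; in canonical form it is true.
Before g := g: true
Before done := g or (not done): true
Then branch requires done and g; else branch requires true.
Before the if: (g or done) -> (done and g)
Answer: WP = (g or done) -> (done and g)


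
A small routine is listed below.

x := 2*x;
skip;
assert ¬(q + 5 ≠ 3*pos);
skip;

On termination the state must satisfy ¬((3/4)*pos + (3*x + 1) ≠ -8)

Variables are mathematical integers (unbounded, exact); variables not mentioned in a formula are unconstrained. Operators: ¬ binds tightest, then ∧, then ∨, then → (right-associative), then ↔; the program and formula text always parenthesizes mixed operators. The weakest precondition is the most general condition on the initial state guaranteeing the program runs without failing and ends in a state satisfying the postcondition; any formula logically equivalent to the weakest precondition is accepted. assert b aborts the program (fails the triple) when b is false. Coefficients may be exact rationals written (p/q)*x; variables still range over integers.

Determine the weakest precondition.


Working backward. After the program, the postcondition ¬((3/4)*pos + (3*x + 1) ≠ -8) must hold; in canonical form it is ¬((3/4)*pos + 3*x ≠ -9).
Before skip: ¬((3/4)*pos + 3*x ≠ -9)
Before assert ¬(q + 5 ≠ 3*pos): (¬(q ≠ 3*pos - 5)) ∧ (¬((3/4)*pos + 3*x ≠ -9))
Before skip: (¬(q ≠ 3*pos - 5)) ∧ (¬((3/4)*pos + 3*x ≠ -9))
Before x := 2*x: (¬(q ≠ 3*pos - 5)) ∧ (¬((3/4)*pos + 6*x ≠ -9))
Answer: WP = (¬(q ≠ 3*pos - 5)) ∧ (¬((3/4)*pos + 6*x ≠ -9))


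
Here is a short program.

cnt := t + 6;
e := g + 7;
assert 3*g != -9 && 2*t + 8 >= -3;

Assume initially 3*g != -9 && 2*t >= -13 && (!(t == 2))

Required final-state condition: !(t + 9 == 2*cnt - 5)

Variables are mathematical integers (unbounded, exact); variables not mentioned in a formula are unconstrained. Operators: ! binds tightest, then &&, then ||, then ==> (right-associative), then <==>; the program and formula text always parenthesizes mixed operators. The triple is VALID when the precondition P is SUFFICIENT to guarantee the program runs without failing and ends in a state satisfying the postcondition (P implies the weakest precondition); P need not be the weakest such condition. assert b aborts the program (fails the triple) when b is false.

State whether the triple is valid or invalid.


Working backward. After the program, the postcondition !(t + 9 == 2*cnt - 5) must hold; in canonical form it is !(t == 2*cnt - 14).
Before assert 3*g != -9 && 2*t + 8 >= -3: 3*g != -9 && 2*t >= -11 && (!(t == 2*cnt - 14))
Before e := g + 7: 3*g != -9 && 2*t >= -11 && (!(t == 2*cnt - 14))
Before cnt := t + 6: 3*g != -9 && 2*t >= -11 && (!(t == 2))
The weakest precondition is 3*g != -9 && 2*t >= -11 && (!(t == 2)).
Check whether 3*g != -9 && 2*t >= -13 && (!(t == 2)) implies it.
Countermodel: at the initial state g = -2, t = -6, the precondition holds but the weakest precondition fails.
Answer: invalid


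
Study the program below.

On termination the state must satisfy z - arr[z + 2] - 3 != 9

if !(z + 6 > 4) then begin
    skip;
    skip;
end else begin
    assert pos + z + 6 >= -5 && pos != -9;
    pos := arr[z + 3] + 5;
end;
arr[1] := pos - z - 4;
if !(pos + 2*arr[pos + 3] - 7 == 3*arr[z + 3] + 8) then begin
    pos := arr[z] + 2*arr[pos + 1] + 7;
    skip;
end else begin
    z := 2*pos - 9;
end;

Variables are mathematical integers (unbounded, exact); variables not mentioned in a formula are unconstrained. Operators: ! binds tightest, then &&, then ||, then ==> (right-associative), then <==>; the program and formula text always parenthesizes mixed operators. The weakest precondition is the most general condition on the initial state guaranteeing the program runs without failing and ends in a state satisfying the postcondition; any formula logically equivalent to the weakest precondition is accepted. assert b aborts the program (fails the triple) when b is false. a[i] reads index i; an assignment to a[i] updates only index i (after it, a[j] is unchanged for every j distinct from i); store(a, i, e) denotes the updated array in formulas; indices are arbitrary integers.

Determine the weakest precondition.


Working backward. After the program, the postcondition z - arr[z + 2] - 3 != 9 must hold; in canonical form it is z != arr[z + 2] + 12.
Then branch requires z != arr[z + 2] + 12; else branch requires 2*pos != arr[2*pos - 7] + 21.
Before the if: ((!(2*arr[pos + 3] + pos == 3*arr[z + 3] + 15)) ==> z != arr[z + 2] + 12) && (2*arr[pos + 3] + pos == 3*arr[z + 3] + 15 ==> 2*pos != arr[2*pos - 7] + 21)
Before arr[1] := pos - z - 4: ((!(2*store(arr, 1, pos - z - 4)[pos + 3] + pos == 3*store(arr, 1, pos - z - 4)[z + 3] + 15)) ==> z != store(arr, 1, pos - z - 4)[z + 2] + 12) && (2*store(arr, 1, pos - z - 4)[pos + 3] + pos == 3*store(arr, 1, pos - z - 4)[z + 3] + 15 ==> 2*pos != store(arr, 1, pos - z - 4)[2*pos - 7] + 21)
Then branch requires ((!(2*store(arr, 1, pos - z - 4)[pos + 3] + pos == 3*store(arr, 1, pos - z - 4)[z + 3] + 15)) ==> z != store(arr, 1, pos - z - 4)[z + 2] + 12) && (2*store(arr, 1, pos - z - 4)[pos + 3] + pos == 3*store(arr, 1, pos - z - 4)[z + 3] + 15 ==> 2*pos != store(arr, 1, pos - z - 4)[2*pos - 7] + 21); else branch requires pos + z >= -11 && pos != -9 && ((!(arr[z + 3] + 2*store(arr, 1, arr[z + 3] - z + 1)[arr[z + 3] + 8] == 3*store(arr, 1, arr[z + 3] - z + 1)[z + 3] + 10)) ==> z != store(arr, 1, arr[z + 3] - z + 1)[z + 2] + 12) && (arr[z + 3] + 2*store(arr, 1, arr[z + 3] - z + 1)[arr[z + 3] + 8] == 3*store(arr, 1, arr[z + 3] - z + 1)[z + 3] + 10 ==> 2*arr[z + 3] != store(arr, 1, arr[z + 3] - z + 1)[2*arr[z + 3] + 3] + 11).
Before the if: ((!(z > -2)) ==> (((!(2*store(arr, 1, pos - z - 4)[pos + 3] + pos == 3*store(arr, 1, pos - z - 4)[z + 3] + 15)) ==> z != store(arr, 1, pos - z - 4)[z + 2] + 12) && (2*store(arr, 1, pos - z - 4)[pos + 3] + pos == 3*store(arr, 1, pos - z - 4)[z + 3] + 15 ==> 2*pos != store(arr, 1, pos - z - 4)[2*pos - 7] + 21))) && (z > -2 ==> (pos + z >= -11 && pos != -9 && ((!(arr[z + 3] + 2*store(arr, 1, arr[z + 3] - z + 1)[arr[z + 3] + 8] == 3*store(arr, 1, arr[z + 3] - z + 1)[z + 3] + 10)) ==> z != store(arr, 1, arr[z + 3] - z + 1)[z + 2] + 12) && (arr[z + 3] + 2*store(arr, 1, arr[z + 3] - z + 1)[arr[z + 3] + 8] == 3*store(arr, 1, arr[z + 3] - z + 1)[z + 3] + 10 ==> 2*arr[z + 3] != store(arr, 1, arr[z + 3] - z + 1)[2*arr[z + 3] + 3] + 11)))
Answer: WP = ((!(z > -2)) ==> (((!(2*store(arr, 1, pos - z - 4)[pos + 3] + pos == 3*store(arr, 1, pos - z - 4)[z + 3] + 15)) ==> z != store(arr, 1, pos - z - 4)[z + 2] + 12) && (2*store(arr, 1, pos - z - 4)[pos + 3] + pos == 3*store(arr, 1, pos - z - 4)[z + 3] + 15 ==> 2*pos != store(arr, 1, pos - z - 4)[2*pos - 7] + 21))) && (z > -2 ==> (pos + z >= -11 && pos != -9 && ((!(arr[z + 3] + 2*store(arr, 1, arr[z + 3] - z + 1)[arr[z + 3] + 8] == 3*store(arr, 1, arr[z + 3] - z + 1)[z + 3] + 10)) ==> z != store(arr, 1, arr[z + 3] - z + 1)[z + 2] + 12) && (arr[z + 3] + 2*store(arr, 1, arr[z + 3] - z + 1)[arr[z + 3] + 8] == 3*store(arr, 1, arr[z + 3] - z + 1)[z + 3] + 10 ==> 2*arr[z + 3] != store(arr, 1, arr[z + 3] - z + 1)[2*arr[z + 3] + 3] + 11)))


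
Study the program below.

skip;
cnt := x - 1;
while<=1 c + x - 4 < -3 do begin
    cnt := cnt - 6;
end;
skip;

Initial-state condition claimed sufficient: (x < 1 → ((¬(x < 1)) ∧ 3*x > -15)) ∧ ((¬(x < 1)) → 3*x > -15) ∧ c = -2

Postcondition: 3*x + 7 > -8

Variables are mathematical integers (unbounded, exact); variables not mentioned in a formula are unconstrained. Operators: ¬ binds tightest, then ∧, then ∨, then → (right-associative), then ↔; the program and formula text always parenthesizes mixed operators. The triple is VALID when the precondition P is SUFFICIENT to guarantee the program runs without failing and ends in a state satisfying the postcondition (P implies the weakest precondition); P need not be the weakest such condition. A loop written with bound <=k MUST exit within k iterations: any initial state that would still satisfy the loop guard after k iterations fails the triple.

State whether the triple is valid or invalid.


Working backward. After the program, the postcondition 3*x + 7 > -8 must hold; in canonical form it is 3*x > -15.
Before skip: 3*x > -15
Before the loop (bound <=1), unroll the exhaustion recursion (WP_0 = exit-now case; WP_j = one more guarded iteration, up to j = 1):
  WP_0: (¬(c + x < 1)) ∧ 3*x > -15
  WP_1: (c + x < 1 → ((¬(c + x < 1)) ∧ 3*x > -15)) ∧ ((¬(c + x < 1)) → 3*x > -15)
So before the loop: (c + x < 1 → ((¬(c + x < 1)) ∧ 3*x > -15)) ∧ ((¬(c + x < 1)) → 3*x > -15)
Before cnt := x - 1: (c + x < 1 → ((¬(c + x < 1)) ∧ 3*x > -15)) ∧ ((¬(c + x < 1)) → 3*x > -15)
Before skip: (c + x < 1 → ((¬(c + x < 1)) ∧ 3*x > -15)) ∧ ((¬(c + x < 1)) → 3*x > -15)
The weakest precondition is (c + x < 1 → ((¬(c + x < 1)) ∧ 3*x > -15)) ∧ ((¬(c + x < 1)) → 3*x > -15).
Check whether (x < 1 → ((¬(x < 1)) ∧ 3*x > -15)) ∧ ((¬(x < 1)) → 3*x > -15) ∧ c = -2 implies it.
Countermodel: at the initial state c = -2, x = 1, the precondition holds but the weakest precondition fails.
Answer: invalid


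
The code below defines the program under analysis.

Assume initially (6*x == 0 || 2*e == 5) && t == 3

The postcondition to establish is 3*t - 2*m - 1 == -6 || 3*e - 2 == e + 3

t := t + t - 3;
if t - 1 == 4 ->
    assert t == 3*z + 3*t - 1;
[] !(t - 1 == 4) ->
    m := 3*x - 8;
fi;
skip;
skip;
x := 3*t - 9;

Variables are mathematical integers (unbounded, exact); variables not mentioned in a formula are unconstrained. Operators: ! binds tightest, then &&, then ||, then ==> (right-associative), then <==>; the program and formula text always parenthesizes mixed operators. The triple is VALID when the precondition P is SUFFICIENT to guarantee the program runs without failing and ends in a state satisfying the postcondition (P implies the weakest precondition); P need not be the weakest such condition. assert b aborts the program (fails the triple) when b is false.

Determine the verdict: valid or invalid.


Working backward. After the program, the postcondition 3*t - 2*m - 1 == -6 || 3*e - 2 == e + 3 must hold; in canonical form it is 3*t == 2*m - 5 || 2*e == 5.
Before x := 3*t - 9: 3*t == 2*m - 5 || 2*e == 5
Before skip: 3*t == 2*m - 5 || 2*e == 5
Before skip: 3*t == 2*m - 5 || 2*e == 5
Then branch requires 2*t + 3*z == 1 && (3*t == 2*m - 5 || 2*e == 5); else branch requires 3*t == 6*x - 21 || 2*e == 5.
Before the if: (t == 5 ==> (2*t + 3*z == 1 && (3*t == 2*m - 5 || 2*e == 5))) && ((!(t == 5)) ==> (3*t == 6*x - 21 || 2*e == 5))
Before t := t + t - 3: (2*t == 8 ==> (4*t + 3*z == 7 && (6*t == 2*m + 4 || 2*e == 5))) && ((!(2*t == 8)) ==> (6*t == 6*x - 12 || 2*e == 5))
The weakest precondition is (2*t == 8 ==> (4*t + 3*z == 7 && (6*t == 2*m + 4 || 2*e == 5))) && ((!(2*t == 8)) ==> (6*t == 6*x - 12 || 2*e == 5)).
Check whether (6*x == 0 || 2*e == 5) && t == 3 implies it.
Countermodel: at the initial state e = 0, m = 0, t = 3, x = 0, z = 0, the precondition holds but the weakest precondition fails.
Answer: invalid


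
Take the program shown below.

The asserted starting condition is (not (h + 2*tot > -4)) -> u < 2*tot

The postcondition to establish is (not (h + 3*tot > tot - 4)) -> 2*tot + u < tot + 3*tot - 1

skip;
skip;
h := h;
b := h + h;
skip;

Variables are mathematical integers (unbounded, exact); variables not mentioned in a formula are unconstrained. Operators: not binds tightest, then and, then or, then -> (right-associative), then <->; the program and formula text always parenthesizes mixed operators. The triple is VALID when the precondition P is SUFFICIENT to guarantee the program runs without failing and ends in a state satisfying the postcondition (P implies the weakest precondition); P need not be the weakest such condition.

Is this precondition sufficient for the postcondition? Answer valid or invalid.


Working backward. After the program, the postcondition (not (h + 3*tot > tot - 4)) -> 2*tot + u < tot + 3*tot - 1 must hold; in canonical form it is (not (h + 2*tot > -4)) -> u < 2*tot - 1.
Before skip: (not (h + 2*tot > -4)) -> u < 2*tot - 1
Before b := h + h: (not (h + 2*tot > -4)) -> u < 2*tot - 1
Before h := h: (not (h + 2*tot > -4)) -> u < 2*tot - 1
Before skip: (not (h + 2*tot > -4)) -> u < 2*tot - 1
Before skip: (not (h + 2*tot > -4)) -> u < 2*tot - 1
The weakest precondition is (not (h + 2*tot > -4)) -> u < 2*tot - 1.
Check whether (not (h + 2*tot > -4)) -> u < 2*tot implies it.
Countermodel: at the initial state h = -6, tot = 1, u = 1, the precondition holds but the weakest precondition fails.
Answer: invalid
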